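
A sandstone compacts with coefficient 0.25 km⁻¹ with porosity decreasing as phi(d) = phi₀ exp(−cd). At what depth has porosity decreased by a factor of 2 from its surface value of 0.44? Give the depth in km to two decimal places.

2.77 km

phi/phi₀ = 1/2 ⇒ exp(−c·d) = 1/2 ⇒ d = ln(2) / c
d = 0.6931 / 0.25 = 2.773 km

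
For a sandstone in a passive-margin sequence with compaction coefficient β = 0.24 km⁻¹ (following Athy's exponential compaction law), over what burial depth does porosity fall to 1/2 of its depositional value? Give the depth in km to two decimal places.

n/n₀ = 1/2 ⇒ exp(−β·Z) = 1/2 ⇒ Z = ln(2) / β
Z = 0.6931 / 0.24 = 2.888 km

2.89 km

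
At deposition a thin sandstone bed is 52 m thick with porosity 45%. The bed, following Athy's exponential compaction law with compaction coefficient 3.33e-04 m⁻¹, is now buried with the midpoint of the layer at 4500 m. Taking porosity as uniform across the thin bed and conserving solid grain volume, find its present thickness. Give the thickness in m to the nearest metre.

32 m

Working in km (1 km = 1000 m; β in km⁻¹ = β in m⁻¹ × 1000):
Porosity at 4.5 km: n = 0.45·exp(−0.333×4.5) = 0.1006
Solid-volume conservation: h(1−n) = h₀(1−n₀) ⇒ h = h₀·(1−n₀)/(1−n)
h = 0.052 × (1 − 0.45)/(1 − 0.1006) = 0.052 × 0.6115 = 0.0318 km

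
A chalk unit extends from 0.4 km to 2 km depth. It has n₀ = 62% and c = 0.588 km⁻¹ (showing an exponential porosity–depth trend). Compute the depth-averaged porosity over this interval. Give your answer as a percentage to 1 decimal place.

31.8%

⟨n⟩ = (1/(Z₂−Z₁)) ∫ n₀ e^(−cZ) dZ = n₀·(e^(−c·Z₁) − e^(−c·Z₂)) / (c·(Z₂−Z₁))
e^(−0.588×0.4) = 0.7904; e^(−0.588×2) = 0.3085
⟨n⟩ = 0.62 × (0.7904 − 0.3085) / (0.588 × 1.6) = 0.62 × 0.5122 = 0.3176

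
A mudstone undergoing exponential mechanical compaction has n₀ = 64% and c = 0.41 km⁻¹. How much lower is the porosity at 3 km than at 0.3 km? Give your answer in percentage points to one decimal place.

n(0.3) = 0.64·e^(−0.41×0.3) = 0.5659
n(3) = 0.64·e^(−0.41×3) = 0.1871
Δn = 0.5659 − 0.1871 = 0.3789

37.9 percentage points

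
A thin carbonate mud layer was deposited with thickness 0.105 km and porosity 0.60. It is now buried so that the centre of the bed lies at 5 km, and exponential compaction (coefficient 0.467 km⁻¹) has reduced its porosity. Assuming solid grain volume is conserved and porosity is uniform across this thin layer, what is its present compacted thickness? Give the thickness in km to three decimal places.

0.045 km

Porosity at 5 km: φ = 0.6·exp(−0.467×5) = 0.0581
Solid-volume conservation: h(1−φ) = h₀(1−φ₀) ⇒ h = h₀·(1−φ₀)/(1−φ)
h = 0.105 × (1 − 0.6)/(1 − 0.0581) = 0.105 × 0.4247 = 0.0446 km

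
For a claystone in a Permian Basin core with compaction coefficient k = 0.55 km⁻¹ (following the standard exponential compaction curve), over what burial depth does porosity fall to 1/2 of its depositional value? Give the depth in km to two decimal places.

1.26 km

phi/phi₀ = 1/2 ⇒ exp(−k·Z) = 1/2 ⇒ Z = ln(2) / k
Z = 0.6931 / 0.55 = 1.260 km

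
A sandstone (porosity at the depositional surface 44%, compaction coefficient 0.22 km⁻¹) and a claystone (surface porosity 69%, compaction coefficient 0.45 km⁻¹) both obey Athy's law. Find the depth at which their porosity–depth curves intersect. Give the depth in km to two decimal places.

Set phi₀ₐ e^(−βₐd) = phi₀ᵦ e^(−βᵦd) ⇒ ln(phi₀ₐ/phi₀ᵦ) = (βₐ − βᵦ)·d
d = ln(0.44/0.69) / (0.22 − 0.45) = -0.4499 / -0.23 = 1.956 km

1.96 km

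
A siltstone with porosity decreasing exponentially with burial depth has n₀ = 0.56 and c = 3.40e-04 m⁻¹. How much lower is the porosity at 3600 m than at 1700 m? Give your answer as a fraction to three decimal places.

0.150

Working in km (1 km = 1000 m; c in km⁻¹ = c in m⁻¹ × 1000):
n(1.7) = 0.56·e^(−0.34×1.7) = 0.3142
n(3.6) = 0.56·e^(−0.34×3.6) = 0.1647
Δn = 0.3142 − 0.1647 = 0.1495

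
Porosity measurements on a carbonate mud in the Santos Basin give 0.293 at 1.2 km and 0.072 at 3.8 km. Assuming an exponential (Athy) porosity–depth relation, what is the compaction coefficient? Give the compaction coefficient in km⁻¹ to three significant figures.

Athy: n(d) = n₀ e^(−kd) ⇒ n₁/n₂ = e^{k(d₂−d₁)} ⇒ k = ln(n₁/n₂)/(d₂−d₁)
k = ln(0.293/0.072) / (3.8 − 1.2) = ln(4.069) / 2.6 = 1.4035 / 2.6 = 0.5398 km⁻¹

0.540 km⁻¹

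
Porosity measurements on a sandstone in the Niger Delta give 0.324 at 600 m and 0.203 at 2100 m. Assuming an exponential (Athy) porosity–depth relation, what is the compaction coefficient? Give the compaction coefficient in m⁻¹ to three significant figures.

0.000312 m⁻¹

Working in km (1 km = 1000 m; β in km⁻¹ = β in m⁻¹ × 1000):
Athy: phi(z) = phi₀ e^(−βz) ⇒ phi₁/phi₂ = e^{β(z₂−z₁)} ⇒ β = ln(phi₁/phi₂)/(z₂−z₁)
β = ln(0.324/0.203) / (2.1 − 0.6) = ln(1.596) / 1.5 = 0.4675 / 1.5 = 0.3117 km⁻¹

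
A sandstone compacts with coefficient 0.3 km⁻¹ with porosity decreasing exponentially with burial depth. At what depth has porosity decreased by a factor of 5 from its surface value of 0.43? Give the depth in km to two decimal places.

n/n₀ = 1/5 ⇒ exp(−β·Z) = 1/5 ⇒ Z = ln(5) / β
Z = 1.6094 / 0.3 = 5.365 km

5.36 km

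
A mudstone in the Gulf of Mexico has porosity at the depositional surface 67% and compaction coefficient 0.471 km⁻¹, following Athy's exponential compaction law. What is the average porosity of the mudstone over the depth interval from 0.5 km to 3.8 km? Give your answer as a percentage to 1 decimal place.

⟨φ⟩ = (1/(d₂−d₁)) ∫ φ₀ e^(−cd) dd = φ₀·(e^(−c·d₁) − e^(−c·d₂)) / (c·(d₂−d₁))
e^(−0.471×0.5) = 0.7902; e^(−0.471×3.8) = 0.1670
⟨φ⟩ = 0.67 × (0.7902 − 0.1670) / (0.471 × 3.3) = 0.67 × 0.4009 = 0.2686

26.9%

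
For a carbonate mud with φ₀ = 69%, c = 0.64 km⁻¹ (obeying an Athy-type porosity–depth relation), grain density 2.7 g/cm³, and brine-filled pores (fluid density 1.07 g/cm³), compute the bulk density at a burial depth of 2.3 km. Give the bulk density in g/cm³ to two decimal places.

Porosity at depth: φ = 0.69·exp(−0.64×2.3) = 0.69×0.2295 = 0.1583
Bulk density: ρ_b = (1−φ)ρ_g + φ·ρ_f = 0.8417×2.7 + 0.1583×1.07
       = 2.273 + 0.169 = 2.442 g/cm³

2.44 g/cm³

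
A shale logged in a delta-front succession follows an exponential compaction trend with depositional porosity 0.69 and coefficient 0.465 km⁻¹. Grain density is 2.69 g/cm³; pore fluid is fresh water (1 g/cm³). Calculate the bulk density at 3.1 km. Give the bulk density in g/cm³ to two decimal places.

2.41 g/cm³

Porosity at depth: n = 0.69·exp(−0.465×3.1) = 0.69×0.2366 = 0.1632
Bulk density: ρ_b = (1−n)ρ_g + n·ρ_f = 0.8368×2.69 + 0.1632×1
       = 2.251 + 0.163 = 2.414 g/cm³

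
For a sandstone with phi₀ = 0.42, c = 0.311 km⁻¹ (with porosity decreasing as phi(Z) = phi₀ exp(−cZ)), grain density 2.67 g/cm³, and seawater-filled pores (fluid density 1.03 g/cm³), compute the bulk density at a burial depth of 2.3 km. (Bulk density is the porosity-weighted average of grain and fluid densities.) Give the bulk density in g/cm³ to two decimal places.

2.33 g/cm³

Porosity at depth: phi = 0.42·exp(−0.311×2.3) = 0.42×0.4890 = 0.2054
Bulk density: ρ_b = (1−phi)ρ_g + phi·ρ_f = 0.7946×2.67 + 0.2054×1.03
       = 2.122 + 0.212 = 2.333 g/cm³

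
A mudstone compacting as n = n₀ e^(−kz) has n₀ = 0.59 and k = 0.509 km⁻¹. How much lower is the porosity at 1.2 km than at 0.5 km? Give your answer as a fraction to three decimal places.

n(0.5) = 0.59·e^(−0.509×0.5) = 0.4574
n(1.2) = 0.59·e^(−0.509×1.2) = 0.3203
Δn = 0.4574 − 0.3203 = 0.1371

0.137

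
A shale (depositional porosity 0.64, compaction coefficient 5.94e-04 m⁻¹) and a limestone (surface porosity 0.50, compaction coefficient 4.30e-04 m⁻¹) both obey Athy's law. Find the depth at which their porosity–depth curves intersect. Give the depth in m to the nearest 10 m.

1510 m

Working in km (1 km = 1000 m; β in km⁻¹ = β in m⁻¹ × 1000):
Set n₀ₐ e^(−βₐd) = n₀ᵦ e^(−βᵦd) ⇒ ln(n₀ₐ/n₀ᵦ) = (βₐ − βᵦ)·d
d = ln(0.64/0.5) / (0.594 − 0.43) = 0.2469 / 0.164 = 1.505 km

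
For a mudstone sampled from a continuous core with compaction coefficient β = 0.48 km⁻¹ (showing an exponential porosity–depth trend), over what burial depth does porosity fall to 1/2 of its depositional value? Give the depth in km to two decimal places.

phi/phi₀ = 1/2 ⇒ exp(−β·Z) = 1/2 ⇒ Z = ln(2) / β
Z = 0.6931 / 0.48 = 1.444 km

1.44 km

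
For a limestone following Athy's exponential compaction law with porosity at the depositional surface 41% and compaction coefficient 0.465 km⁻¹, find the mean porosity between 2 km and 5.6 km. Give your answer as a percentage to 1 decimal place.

7.9%

⟨n⟩ = (1/(Z₂−Z₁)) ∫ n₀ e^(−βZ) dZ = n₀·(e^(−β·Z₁) − e^(−β·Z₂)) / (β·(Z₂−Z₁))
e^(−0.465×2) = 0.3946; e^(−0.465×5.6) = 0.0740
⟨n⟩ = 0.41 × (0.3946 − 0.0740) / (0.465 × 3.6) = 0.41 × 0.1915 = 0.0785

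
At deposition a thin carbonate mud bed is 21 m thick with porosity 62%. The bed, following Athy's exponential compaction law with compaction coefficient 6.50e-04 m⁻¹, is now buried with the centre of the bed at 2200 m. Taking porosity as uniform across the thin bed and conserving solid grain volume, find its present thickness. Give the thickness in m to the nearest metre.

Working in km (1 km = 1000 m; k in km⁻¹ = k in m⁻¹ × 1000):
Porosity at 2.2 km: phi = 0.62·exp(−0.65×2.2) = 0.1484
Solid-volume conservation: h(1−phi) = h₀(1−phi₀) ⇒ h = h₀·(1−phi₀)/(1−phi)
h = 0.021 × (1 − 0.62)/(1 − 0.1484) = 0.021 × 0.4462 = 0.0094 km

9 m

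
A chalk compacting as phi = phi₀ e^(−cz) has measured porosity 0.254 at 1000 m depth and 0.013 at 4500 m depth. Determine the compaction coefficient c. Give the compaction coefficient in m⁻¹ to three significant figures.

Working in km (1 km = 1000 m; c in km⁻¹ = c in m⁻¹ × 1000):
Athy: phi(z) = phi₀ e^(−cz) ⇒ phi₁/phi₂ = e^{c(z₂−z₁)} ⇒ c = ln(phi₁/phi₂)/(z₂−z₁)
c = ln(0.254/0.013) / (4.5 − 1) = ln(19.54) / 3.5 = 2.9724 / 3.5 = 0.8493 km⁻¹

0.000849 m⁻¹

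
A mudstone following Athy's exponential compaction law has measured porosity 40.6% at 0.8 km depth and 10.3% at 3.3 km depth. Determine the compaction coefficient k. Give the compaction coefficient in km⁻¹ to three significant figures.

0.549 km⁻¹

Athy: phi(d) = phi₀ e^(−kd) ⇒ phi₁/phi₂ = e^{k(d₂−d₁)} ⇒ k = ln(phi₁/phi₂)/(d₂−d₁)
k = ln(0.406/0.103) / (3.3 − 0.8) = ln(3.942) / 2.5 = 1.3716 / 2.5 = 0.5486 km⁻¹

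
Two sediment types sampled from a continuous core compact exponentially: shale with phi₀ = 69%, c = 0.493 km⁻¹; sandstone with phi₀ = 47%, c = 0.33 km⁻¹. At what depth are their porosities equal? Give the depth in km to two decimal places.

Set phi₀ₐ e^(−cₐz) = phi₀ᵦ e^(−cᵦz) ⇒ ln(phi₀ₐ/phi₀ᵦ) = (cₐ − cᵦ)·z
z = ln(0.69/0.47) / (0.493 − 0.33) = 0.3840 / 0.163 = 2.356 km

2.36 km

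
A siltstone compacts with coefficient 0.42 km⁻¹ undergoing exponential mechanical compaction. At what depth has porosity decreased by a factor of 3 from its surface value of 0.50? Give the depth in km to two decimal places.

φ/φ₀ = 1/3 ⇒ exp(−c·z) = 1/3 ⇒ z = ln(3) / c
z = 1.0986 / 0.42 = 2.616 km

2.62 km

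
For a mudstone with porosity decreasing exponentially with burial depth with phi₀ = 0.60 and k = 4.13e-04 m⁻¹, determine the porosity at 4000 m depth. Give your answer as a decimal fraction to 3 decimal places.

Working in km (1 km = 1000 m; k in km⁻¹ = k in m⁻¹ × 1000):
phi = phi₀·exp(−k·d) = 0.6 × exp(−0.413 × 4) = 0.6 × exp(−1.652)
  = 0.6 × 0.1917 = 0.1150

0.115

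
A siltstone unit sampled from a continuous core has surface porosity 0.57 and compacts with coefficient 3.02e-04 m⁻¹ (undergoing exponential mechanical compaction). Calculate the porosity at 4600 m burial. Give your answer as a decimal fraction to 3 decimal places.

0.142

Working in km (1 km = 1000 m; c in km⁻¹ = c in m⁻¹ × 1000):
n = n₀·exp(−c·z) = 0.57 × exp(−0.302 × 4.6) = 0.57 × exp(−1.389)
  = 0.57 × 0.2493 = 0.1421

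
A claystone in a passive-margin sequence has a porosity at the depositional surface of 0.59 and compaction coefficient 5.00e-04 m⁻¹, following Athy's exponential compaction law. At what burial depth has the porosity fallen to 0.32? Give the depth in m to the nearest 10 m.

Working in km (1 km = 1000 m; c in km⁻¹ = c in m⁻¹ × 1000):
Invert Athy's law: d = ln(φ₀/φ) / c
d = ln(0.59/0.32) / 0.5 = ln(1.844) / 0.5 = 0.6118 / 0.5 = 1.224 km

1220 m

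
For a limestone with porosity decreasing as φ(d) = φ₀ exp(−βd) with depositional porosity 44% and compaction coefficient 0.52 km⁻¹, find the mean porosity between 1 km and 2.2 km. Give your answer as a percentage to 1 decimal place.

19.5%

⟨φ⟩ = (1/(d₂−d₁)) ∫ φ₀ e^(−βd) dd = φ₀·(e^(−β·d₁) − e^(−β·d₂)) / (β·(d₂−d₁))
e^(−0.52×1) = 0.5945; e^(−0.52×2.2) = 0.3185
⟨φ⟩ = 0.44 × (0.5945 − 0.3185) / (0.52 × 1.2) = 0.44 × 0.4423 = 0.1946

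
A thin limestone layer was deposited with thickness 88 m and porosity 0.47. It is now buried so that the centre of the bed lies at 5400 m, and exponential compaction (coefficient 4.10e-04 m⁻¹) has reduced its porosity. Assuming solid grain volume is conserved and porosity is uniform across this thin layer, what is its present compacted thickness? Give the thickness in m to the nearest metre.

Working in km (1 km = 1000 m; k in km⁻¹ = k in m⁻¹ × 1000):
Porosity at 5.4 km: phi = 0.47·exp(−0.41×5.4) = 0.0514
Solid-volume conservation: h(1−phi) = h₀(1−phi₀) ⇒ h = h₀·(1−phi₀)/(1−phi)
h = 0.088 × (1 − 0.47)/(1 − 0.0514) = 0.088 × 0.5587 = 0.0492 km

49 m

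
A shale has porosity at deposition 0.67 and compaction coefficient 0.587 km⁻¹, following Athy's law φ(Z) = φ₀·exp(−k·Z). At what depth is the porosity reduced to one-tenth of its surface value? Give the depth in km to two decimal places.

φ/φ₀ = 1/10 ⇒ exp(−k·Z) = 1/10 ⇒ Z = ln(10) / k
Z = 2.3026 / 0.587 = 3.923 km

3.92 km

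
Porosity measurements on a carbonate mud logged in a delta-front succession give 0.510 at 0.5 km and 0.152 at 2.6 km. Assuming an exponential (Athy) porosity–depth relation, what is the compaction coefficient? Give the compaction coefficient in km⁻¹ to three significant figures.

Athy: φ(d) = φ₀ e^(−βd) ⇒ φ₁/φ₂ = e^{β(d₂−d₁)} ⇒ β = ln(φ₁/φ₂)/(d₂−d₁)
β = ln(0.51/0.152) / (2.6 − 0.5) = ln(3.355) / 2.1 = 1.2105 / 2.1 = 0.5764 km⁻¹

0.576 km⁻¹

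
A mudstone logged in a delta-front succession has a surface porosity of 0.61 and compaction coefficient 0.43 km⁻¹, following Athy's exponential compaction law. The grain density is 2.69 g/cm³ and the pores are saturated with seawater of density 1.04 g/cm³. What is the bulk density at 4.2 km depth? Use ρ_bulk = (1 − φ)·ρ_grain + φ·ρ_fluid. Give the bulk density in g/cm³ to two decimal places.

2.52 g/cm³

Porosity at depth: φ = 0.61·exp(−0.43×4.2) = 0.61×0.1643 = 0.1002
Bulk density: ρ_b = (1−φ)ρ_g + φ·ρ_f = 0.8998×2.69 + 0.1002×1.04
       = 2.420 + 0.104 = 2.525 g/cm³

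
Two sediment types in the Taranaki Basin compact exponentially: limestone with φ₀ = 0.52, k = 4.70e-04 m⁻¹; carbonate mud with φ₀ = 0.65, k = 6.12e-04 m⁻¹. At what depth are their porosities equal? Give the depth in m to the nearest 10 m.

1570 m

Working in km (1 km = 1000 m; k in km⁻¹ = k in m⁻¹ × 1000):
Set φ₀ₐ e^(−kₐd) = φ₀ᵦ e^(−kᵦd) ⇒ ln(φ₀ₐ/φ₀ᵦ) = (kₐ − kᵦ)·d
d = ln(0.52/0.65) / (0.47 − 0.612) = -0.2231 / -0.142 = 1.571 km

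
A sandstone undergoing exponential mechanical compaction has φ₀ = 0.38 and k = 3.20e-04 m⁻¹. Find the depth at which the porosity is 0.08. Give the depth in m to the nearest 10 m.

Working in km (1 km = 1000 m; k in km⁻¹ = k in m⁻¹ × 1000):
Invert Athy's law: z = ln(φ₀/φ) / k
z = ln(0.38/0.08) / 0.32 = ln(4.75) / 0.32 = 1.5581 / 0.32 = 4.869 km

4870 m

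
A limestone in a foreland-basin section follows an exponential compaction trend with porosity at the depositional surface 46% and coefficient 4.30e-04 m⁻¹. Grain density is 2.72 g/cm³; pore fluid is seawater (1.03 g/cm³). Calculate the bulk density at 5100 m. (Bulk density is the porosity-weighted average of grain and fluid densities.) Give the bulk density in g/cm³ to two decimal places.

2.63 g/cm³

Working in km (1 km = 1000 m; k in km⁻¹ = k in m⁻¹ × 1000):
Porosity at depth: phi = 0.46·exp(−0.43×5.1) = 0.46×0.1116 = 0.0513
Bulk density: ρ_b = (1−phi)ρ_g + phi·ρ_f = 0.9487×2.72 + 0.0513×1.03
       = 2.580 + 0.053 = 2.633 g/cm³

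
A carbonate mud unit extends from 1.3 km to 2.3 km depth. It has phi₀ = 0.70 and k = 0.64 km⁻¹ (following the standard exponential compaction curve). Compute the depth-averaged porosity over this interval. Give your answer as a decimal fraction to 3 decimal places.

0.225

⟨phi⟩ = (1/(d₂−d₁)) ∫ phi₀ e^(−kd) dd = phi₀·(e^(−k·d₁) − e^(−k·d₂)) / (k·(d₂−d₁))
e^(−0.64×1.3) = 0.4352; e^(−0.64×2.3) = 0.2295
⟨phi⟩ = 0.7 × (0.4352 − 0.2295) / (0.64 × 1) = 0.7 × 0.3214 = 0.2250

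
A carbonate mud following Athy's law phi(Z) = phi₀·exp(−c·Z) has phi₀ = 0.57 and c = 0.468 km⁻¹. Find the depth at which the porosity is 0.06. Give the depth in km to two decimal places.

Invert Athy's law: Z = ln(phi₀/phi) / c
Z = ln(0.57/0.06) / 0.468 = ln(9.5) / 0.468 = 2.2513 / 0.468 = 4.810 km

4.81 km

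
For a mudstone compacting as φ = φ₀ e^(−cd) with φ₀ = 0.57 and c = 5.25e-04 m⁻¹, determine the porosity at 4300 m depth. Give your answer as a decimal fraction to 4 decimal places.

Working in km (1 km = 1000 m; c in km⁻¹ = c in m⁻¹ × 1000):
φ = φ₀·exp(−c·d) = 0.57 × exp(−0.525 × 4.3) = 0.57 × exp(−2.257)
  = 0.57 × 0.1046 = 0.0596

0.0596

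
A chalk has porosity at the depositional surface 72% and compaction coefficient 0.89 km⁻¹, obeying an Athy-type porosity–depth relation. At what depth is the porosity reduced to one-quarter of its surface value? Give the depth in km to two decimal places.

φ/φ₀ = 1/4 ⇒ exp(−k·d) = 1/4 ⇒ d = ln(4) / k
d = 1.3863 / 0.89 = 1.558 km

1.56 km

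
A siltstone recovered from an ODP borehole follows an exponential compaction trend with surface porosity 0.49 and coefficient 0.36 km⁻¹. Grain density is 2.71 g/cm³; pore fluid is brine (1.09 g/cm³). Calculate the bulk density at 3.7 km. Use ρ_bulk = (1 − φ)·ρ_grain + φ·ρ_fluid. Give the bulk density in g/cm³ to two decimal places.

2.50 g/cm³

Porosity at depth: φ = 0.49·exp(−0.36×3.7) = 0.49×0.2639 = 0.1293
Bulk density: ρ_b = (1−φ)ρ_g + φ·ρ_f = 0.8707×2.71 + 0.1293×1.09
       = 2.360 + 0.141 = 2.500 g/cm³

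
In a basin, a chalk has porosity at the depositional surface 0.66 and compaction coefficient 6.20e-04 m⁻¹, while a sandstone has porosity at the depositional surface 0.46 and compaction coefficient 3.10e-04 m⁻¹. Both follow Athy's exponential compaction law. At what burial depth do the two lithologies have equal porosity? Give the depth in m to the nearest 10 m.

Working in km (1 km = 1000 m; β in km⁻¹ = β in m⁻¹ × 1000):
Set phi₀ₐ e^(−βₐz) = phi₀ᵦ e^(−βᵦz) ⇒ ln(phi₀ₐ/phi₀ᵦ) = (βₐ − βᵦ)·z
z = ln(0.66/0.46) / (0.62 − 0.31) = 0.3610 / 0.31 = 1.165 km

1160 m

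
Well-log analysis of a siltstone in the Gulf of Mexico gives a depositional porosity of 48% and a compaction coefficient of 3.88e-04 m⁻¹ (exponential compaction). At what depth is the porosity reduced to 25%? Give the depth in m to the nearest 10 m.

Working in km (1 km = 1000 m; β in km⁻¹ = β in m⁻¹ × 1000):
Invert Athy's law: d = ln(n₀/n) / β
d = ln(0.48/0.25) / 0.388 = ln(1.92) / 0.388 = 0.6523 / 0.388 = 1.681 km

1680 m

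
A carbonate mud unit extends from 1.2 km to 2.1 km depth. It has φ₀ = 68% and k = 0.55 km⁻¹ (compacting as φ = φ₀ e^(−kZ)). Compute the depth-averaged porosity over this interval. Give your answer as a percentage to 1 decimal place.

⟨φ⟩ = (1/(Z₂−Z₁)) ∫ φ₀ e^(−kZ) dZ = φ₀·(e^(−k·Z₁) − e^(−k·Z₂)) / (k·(Z₂−Z₁))
e^(−0.55×1.2) = 0.5169; e^(−0.55×2.1) = 0.3151
⟨φ⟩ = 0.68 × (0.5169 − 0.3151) / (0.55 × 0.9) = 0.68 × 0.4077 = 0.2772

27.7%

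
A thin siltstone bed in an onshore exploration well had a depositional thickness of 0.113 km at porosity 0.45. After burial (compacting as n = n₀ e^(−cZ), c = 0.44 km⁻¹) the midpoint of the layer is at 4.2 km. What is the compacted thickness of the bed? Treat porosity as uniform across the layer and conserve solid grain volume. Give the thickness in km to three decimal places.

Porosity at 4.2 km: n = 0.45·exp(−0.44×4.2) = 0.0709
Solid-volume conservation: h(1−n) = h₀(1−n₀) ⇒ h = h₀·(1−n₀)/(1−n)
h = 0.113 × (1 − 0.45)/(1 − 0.0709) = 0.113 × 0.5920 = 0.0669 km

0.067 km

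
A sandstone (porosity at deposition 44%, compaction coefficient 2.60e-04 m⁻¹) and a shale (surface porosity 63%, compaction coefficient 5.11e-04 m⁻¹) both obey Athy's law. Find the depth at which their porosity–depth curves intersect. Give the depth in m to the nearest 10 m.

Working in km (1 km = 1000 m; β in km⁻¹ = β in m⁻¹ × 1000):
Set phi₀ₐ e^(−βₐZ) = phi₀ᵦ e^(−βᵦZ) ⇒ ln(phi₀ₐ/phi₀ᵦ) = (βₐ − βᵦ)·Z
Z = ln(0.44/0.63) / (0.26 − 0.511) = -0.3589 / -0.251 = 1.430 km

1430 m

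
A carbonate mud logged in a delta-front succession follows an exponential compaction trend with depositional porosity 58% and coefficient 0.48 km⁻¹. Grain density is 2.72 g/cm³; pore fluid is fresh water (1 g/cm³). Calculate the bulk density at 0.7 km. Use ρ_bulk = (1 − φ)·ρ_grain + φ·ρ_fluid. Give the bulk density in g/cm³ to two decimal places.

Porosity at depth: phi = 0.58·exp(−0.48×0.7) = 0.58×0.7146 = 0.4145
Bulk density: ρ_b = (1−phi)ρ_g + phi·ρ_f = 0.5855×2.72 + 0.4145×1
       = 1.593 + 0.414 = 2.007 g/cm³

2.01 g/cm³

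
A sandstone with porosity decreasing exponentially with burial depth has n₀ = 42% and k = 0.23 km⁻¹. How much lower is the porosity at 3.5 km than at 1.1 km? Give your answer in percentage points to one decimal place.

13.8 percentage points

n(1.1) = 0.42·e^(−0.23×1.1) = 0.3261
n(3.5) = 0.42·e^(−0.23×3.5) = 0.1878
Δn = 0.3261 − 0.1878 = 0.1383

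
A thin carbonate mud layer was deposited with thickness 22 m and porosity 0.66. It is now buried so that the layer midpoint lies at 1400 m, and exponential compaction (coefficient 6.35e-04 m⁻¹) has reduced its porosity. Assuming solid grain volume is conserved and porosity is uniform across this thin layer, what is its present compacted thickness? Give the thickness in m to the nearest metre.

10 m

Working in km (1 km = 1000 m; c in km⁻¹ = c in m⁻¹ × 1000):
Porosity at 1.4 km: n = 0.66·exp(−0.635×1.4) = 0.2713
Solid-volume conservation: h(1−n) = h₀(1−n₀) ⇒ h = h₀·(1−n₀)/(1−n)
h = 0.022 × (1 − 0.66)/(1 − 0.2713) = 0.022 × 0.4666 = 0.0103 km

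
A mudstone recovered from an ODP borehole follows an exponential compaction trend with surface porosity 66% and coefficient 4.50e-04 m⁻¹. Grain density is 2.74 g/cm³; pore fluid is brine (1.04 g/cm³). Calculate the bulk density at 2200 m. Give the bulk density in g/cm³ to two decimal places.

Working in km (1 km = 1000 m; β in km⁻¹ = β in m⁻¹ × 1000):
Porosity at depth: phi = 0.66·exp(−0.45×2.2) = 0.66×0.3716 = 0.2452
Bulk density: ρ_b = (1−phi)ρ_g + phi·ρ_f = 0.7548×2.74 + 0.2452×1.04
       = 2.068 + 0.255 = 2.323 g/cm³

2.32 g/cm³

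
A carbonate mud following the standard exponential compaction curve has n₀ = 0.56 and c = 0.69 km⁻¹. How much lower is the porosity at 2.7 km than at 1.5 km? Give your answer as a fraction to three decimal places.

n(1.5) = 0.56·e^(−0.69×1.5) = 0.1989
n(2.7) = 0.56·e^(−0.69×2.7) = 0.0869
Δn = 0.1989 − 0.0869 = 0.1120

0.112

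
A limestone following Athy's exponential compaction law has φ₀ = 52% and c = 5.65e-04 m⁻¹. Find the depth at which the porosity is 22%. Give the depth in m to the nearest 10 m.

1520 m

Working in km (1 km = 1000 m; c in km⁻¹ = c in m⁻¹ × 1000):
Invert Athy's law: z = ln(φ₀/φ) / c
z = ln(0.52/0.22) / 0.565 = ln(2.364) / 0.565 = 0.8602 / 0.565 = 1.522 km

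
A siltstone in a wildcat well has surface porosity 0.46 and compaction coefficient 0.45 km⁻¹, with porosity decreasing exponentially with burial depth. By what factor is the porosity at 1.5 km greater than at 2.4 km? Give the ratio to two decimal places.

n(z₁)/n(z₂) = e^(−β·z₁)/e^(−β·z₂) = e^{β(z₂−z₁)}
= exp(0.45 × 0.9) = exp(0.405) = 1.4993

1.50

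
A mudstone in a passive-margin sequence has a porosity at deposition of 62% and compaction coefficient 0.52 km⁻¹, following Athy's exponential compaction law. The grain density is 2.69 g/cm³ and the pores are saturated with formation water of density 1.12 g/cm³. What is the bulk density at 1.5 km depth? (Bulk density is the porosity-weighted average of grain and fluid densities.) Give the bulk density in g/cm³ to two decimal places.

Porosity at depth: n = 0.62·exp(−0.52×1.5) = 0.62×0.4584 = 0.2842
Bulk density: ρ_b = (1−n)ρ_g + n·ρ_f = 0.7158×2.69 + 0.2842×1.12
       = 1.925 + 0.318 = 2.244 g/cm³

2.24 g/cm³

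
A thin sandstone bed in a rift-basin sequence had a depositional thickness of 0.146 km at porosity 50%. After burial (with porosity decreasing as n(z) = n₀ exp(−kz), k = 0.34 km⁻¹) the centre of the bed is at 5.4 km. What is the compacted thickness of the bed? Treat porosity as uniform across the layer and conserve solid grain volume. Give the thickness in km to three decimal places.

0.079 km

Porosity at 5.4 km: n = 0.5·exp(−0.34×5.4) = 0.0797
Solid-volume conservation: h(1−n) = h₀(1−n₀) ⇒ h = h₀·(1−n₀)/(1−n)
h = 0.146 × (1 − 0.5)/(1 − 0.0797) = 0.146 × 0.5433 = 0.0793 km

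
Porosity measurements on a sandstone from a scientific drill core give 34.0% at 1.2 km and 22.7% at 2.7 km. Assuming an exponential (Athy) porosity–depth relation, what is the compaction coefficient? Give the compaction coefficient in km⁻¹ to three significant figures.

Athy: φ(z) = φ₀ e^(−βz) ⇒ φ₁/φ₂ = e^{β(z₂−z₁)} ⇒ β = ln(φ₁/φ₂)/(z₂−z₁)
β = ln(0.34/0.227) / (2.7 − 1.2) = ln(1.498) / 1.5 = 0.4040 / 1.5 = 0.2693 km⁻¹

0.269 km⁻¹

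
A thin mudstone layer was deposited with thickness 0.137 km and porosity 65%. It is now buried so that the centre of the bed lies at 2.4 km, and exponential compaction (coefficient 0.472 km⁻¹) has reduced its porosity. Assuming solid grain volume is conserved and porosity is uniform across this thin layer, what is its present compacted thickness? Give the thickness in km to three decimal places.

0.061 km

Porosity at 2.4 km: φ = 0.65·exp(−0.472×2.4) = 0.2094
Solid-volume conservation: h(1−φ) = h₀(1−φ₀) ⇒ h = h₀·(1−φ₀)/(1−φ)
h = 0.137 × (1 − 0.65)/(1 − 0.2094) = 0.137 × 0.4427 = 0.0606 km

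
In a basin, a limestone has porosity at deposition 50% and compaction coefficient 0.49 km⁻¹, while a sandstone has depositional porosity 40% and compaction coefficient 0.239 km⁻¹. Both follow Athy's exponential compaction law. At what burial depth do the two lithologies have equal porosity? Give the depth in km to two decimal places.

0.89 km

Set n₀ₐ e^(−cₐd) = n₀ᵦ e^(−cᵦd) ⇒ ln(n₀ₐ/n₀ᵦ) = (cₐ − cᵦ)·d
d = ln(0.5/0.4) / (0.49 − 0.239) = 0.2231 / 0.251 = 0.889 km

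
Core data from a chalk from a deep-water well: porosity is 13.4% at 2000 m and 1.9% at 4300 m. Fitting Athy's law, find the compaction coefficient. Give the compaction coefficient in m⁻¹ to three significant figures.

0.000849 m⁻¹

Working in km (1 km = 1000 m; k in km⁻¹ = k in m⁻¹ × 1000):
Athy: n(z) = n₀ e^(−kz) ⇒ n₁/n₂ = e^{k(z₂−z₁)} ⇒ k = ln(n₁/n₂)/(z₂−z₁)
k = ln(0.134/0.019) / (4.3 − 2) = ln(7.053) / 2.3 = 1.9534 / 2.3 = 0.8493 km⁻¹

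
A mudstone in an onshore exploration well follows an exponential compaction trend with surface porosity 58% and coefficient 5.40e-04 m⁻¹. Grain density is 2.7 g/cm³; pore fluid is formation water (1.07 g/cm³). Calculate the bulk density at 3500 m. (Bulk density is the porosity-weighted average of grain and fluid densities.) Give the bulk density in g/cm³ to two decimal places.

2.56 g/cm³

Working in km (1 km = 1000 m; c in km⁻¹ = c in m⁻¹ × 1000):
Porosity at depth: phi = 0.58·exp(−0.54×3.5) = 0.58×0.1511 = 0.0876
Bulk density: ρ_b = (1−phi)ρ_g + phi·ρ_f = 0.9124×2.7 + 0.0876×1.07
       = 2.463 + 0.094 = 2.557 g/cm³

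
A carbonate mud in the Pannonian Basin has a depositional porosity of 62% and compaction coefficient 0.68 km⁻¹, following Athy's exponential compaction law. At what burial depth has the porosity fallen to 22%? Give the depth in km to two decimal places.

1.52 km

Invert Athy's law: d = ln(φ₀/φ) / k
d = ln(0.62/0.22) / 0.68 = ln(2.818) / 0.68 = 1.0361 / 0.68 = 1.524 km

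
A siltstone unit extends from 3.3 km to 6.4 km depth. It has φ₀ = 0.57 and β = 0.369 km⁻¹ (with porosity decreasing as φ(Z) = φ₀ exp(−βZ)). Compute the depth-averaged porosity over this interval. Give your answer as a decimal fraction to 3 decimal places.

⟨φ⟩ = (1/(Z₂−Z₁)) ∫ φ₀ e^(−βZ) dZ = φ₀·(e^(−β·Z₁) − e^(−β·Z₂)) / (β·(Z₂−Z₁))
e^(−0.369×3.3) = 0.2959; e^(−0.369×6.4) = 0.0943
⟨φ⟩ = 0.57 × (0.2959 − 0.0943) / (0.369 × 3.1) = 0.57 × 0.1763 = 0.1005

0.100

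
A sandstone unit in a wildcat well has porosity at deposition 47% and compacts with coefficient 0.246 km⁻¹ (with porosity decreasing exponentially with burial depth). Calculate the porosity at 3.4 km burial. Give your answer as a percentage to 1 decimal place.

n = n₀·exp(−β·Z) = 0.47 × exp(−0.246 × 3.4) = 0.47 × exp(−0.8364)
  = 0.47 × 0.4333 = 0.2036

20.4%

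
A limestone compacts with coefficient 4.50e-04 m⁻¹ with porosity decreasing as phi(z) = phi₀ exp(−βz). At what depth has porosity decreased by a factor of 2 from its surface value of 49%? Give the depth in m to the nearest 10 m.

Working in km (1 km = 1000 m; β in km⁻¹ = β in m⁻¹ × 1000):
phi/phi₀ = 1/2 ⇒ exp(−β·z) = 1/2 ⇒ z = ln(2) / β
z = 0.6931 / 0.45 = 1.540 km

1540 m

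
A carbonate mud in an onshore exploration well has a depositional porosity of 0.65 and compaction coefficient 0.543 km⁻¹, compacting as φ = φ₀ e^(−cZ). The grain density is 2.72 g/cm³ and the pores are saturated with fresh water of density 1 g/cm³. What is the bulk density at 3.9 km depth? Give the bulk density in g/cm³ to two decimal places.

Porosity at depth: φ = 0.65·exp(−0.543×3.9) = 0.65×0.1203 = 0.0782
Bulk density: ρ_b = (1−φ)ρ_g + φ·ρ_f = 0.9218×2.72 + 0.0782×1
       = 2.507 + 0.078 = 2.585 g/cm³

2.59 g/cm³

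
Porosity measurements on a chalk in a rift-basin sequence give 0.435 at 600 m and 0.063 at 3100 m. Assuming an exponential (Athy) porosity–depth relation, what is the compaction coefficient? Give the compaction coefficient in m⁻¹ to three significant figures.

0.000773 m⁻¹

Working in km (1 km = 1000 m; k in km⁻¹ = k in m⁻¹ × 1000):
Athy: phi(d) = phi₀ e^(−kd) ⇒ phi₁/phi₂ = e^{k(d₂−d₁)} ⇒ k = ln(phi₁/phi₂)/(d₂−d₁)
k = ln(0.435/0.063) / (3.1 − 0.6) = ln(6.905) / 2.5 = 1.9322 / 2.5 = 0.7729 km⁻¹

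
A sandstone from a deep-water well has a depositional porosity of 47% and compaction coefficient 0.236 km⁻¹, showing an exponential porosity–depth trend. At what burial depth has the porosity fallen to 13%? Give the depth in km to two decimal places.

5.45 km

Invert Athy's law: Z = ln(n₀/n) / k
Z = ln(0.47/0.13) / 0.236 = ln(3.615) / 0.236 = 1.2852 / 0.236 = 5.446 km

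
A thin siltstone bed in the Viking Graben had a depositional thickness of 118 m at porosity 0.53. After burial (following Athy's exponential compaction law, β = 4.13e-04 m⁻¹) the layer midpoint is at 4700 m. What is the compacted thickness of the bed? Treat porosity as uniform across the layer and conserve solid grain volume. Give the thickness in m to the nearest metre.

60 m

Working in km (1 km = 1000 m; β in km⁻¹ = β in m⁻¹ × 1000):
Porosity at 4.7 km: n = 0.53·exp(−0.413×4.7) = 0.0761
Solid-volume conservation: h(1−n) = h₀(1−n₀) ⇒ h = h₀·(1−n₀)/(1−n)
h = 0.118 × (1 − 0.53)/(1 − 0.0761) = 0.118 × 0.5087 = 0.0600 km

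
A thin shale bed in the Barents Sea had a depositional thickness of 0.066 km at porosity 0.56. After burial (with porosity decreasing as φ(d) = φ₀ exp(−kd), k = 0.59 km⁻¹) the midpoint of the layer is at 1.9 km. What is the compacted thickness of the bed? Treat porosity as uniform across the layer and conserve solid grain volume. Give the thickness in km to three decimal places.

Porosity at 1.9 km: φ = 0.56·exp(−0.59×1.9) = 0.1825
Solid-volume conservation: h(1−φ) = h₀(1−φ₀) ⇒ h = h₀·(1−φ₀)/(1−φ)
h = 0.066 × (1 − 0.56)/(1 − 0.1825) = 0.066 × 0.5382 = 0.0355 km

0.036 km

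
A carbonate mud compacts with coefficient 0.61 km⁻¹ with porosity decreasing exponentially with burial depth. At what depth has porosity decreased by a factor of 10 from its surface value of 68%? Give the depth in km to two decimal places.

φ/φ₀ = 1/10 ⇒ exp(−c·d) = 1/10 ⇒ d = ln(10) / c
d = 2.3026 / 0.61 = 3.775 km

3.77 km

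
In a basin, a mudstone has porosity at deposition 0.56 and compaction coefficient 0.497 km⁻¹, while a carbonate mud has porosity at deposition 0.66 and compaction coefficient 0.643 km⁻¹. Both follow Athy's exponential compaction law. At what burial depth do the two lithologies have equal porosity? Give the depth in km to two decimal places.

Set n₀ₐ e^(−βₐZ) = n₀ᵦ e^(−βᵦZ) ⇒ ln(n₀ₐ/n₀ᵦ) = (βₐ − βᵦ)·Z
Z = ln(0.56/0.66) / (0.497 − 0.643) = -0.1643 / -0.146 = 1.125 km

1.13 km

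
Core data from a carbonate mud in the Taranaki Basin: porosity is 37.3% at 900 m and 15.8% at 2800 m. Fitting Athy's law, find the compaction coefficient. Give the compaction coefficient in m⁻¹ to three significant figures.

Working in km (1 km = 1000 m; k in km⁻¹ = k in m⁻¹ × 1000):
Athy: phi(z) = phi₀ e^(−kz) ⇒ phi₁/phi₂ = e^{k(z₂−z₁)} ⇒ k = ln(phi₁/phi₂)/(z₂−z₁)
k = ln(0.373/0.158) / (2.8 − 0.9) = ln(2.361) / 1.9 = 0.8590 / 1.9 = 0.4521 km⁻¹

0.000452 m⁻¹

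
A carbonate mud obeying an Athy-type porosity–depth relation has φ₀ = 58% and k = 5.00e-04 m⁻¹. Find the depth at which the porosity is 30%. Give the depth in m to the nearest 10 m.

1320 m

Working in km (1 km = 1000 m; k in km⁻¹ = k in m⁻¹ × 1000):
Invert Athy's law: z = ln(φ₀/φ) / k
z = ln(0.58/0.3) / 0.5 = ln(1.933) / 0.5 = 0.6592 / 0.5 = 1.318 km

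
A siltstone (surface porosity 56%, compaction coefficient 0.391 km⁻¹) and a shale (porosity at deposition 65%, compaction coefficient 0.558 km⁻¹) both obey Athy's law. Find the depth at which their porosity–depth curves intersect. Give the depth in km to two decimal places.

0.89 km

Set phi₀ₐ e^(−cₐZ) = phi₀ᵦ e^(−cᵦZ) ⇒ ln(phi₀ₐ/phi₀ᵦ) = (cₐ − cᵦ)·Z
Z = ln(0.56/0.65) / (0.391 − 0.558) = -0.1490 / -0.167 = 0.892 km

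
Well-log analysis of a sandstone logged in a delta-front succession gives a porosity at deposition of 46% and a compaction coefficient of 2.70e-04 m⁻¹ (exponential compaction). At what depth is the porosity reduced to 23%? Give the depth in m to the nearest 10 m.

2570 m

Working in km (1 km = 1000 m; k in km⁻¹ = k in m⁻¹ × 1000):
Invert Athy's law: d = ln(phi₀/phi) / k
d = ln(0.46/0.23) / 0.27 = ln(2) / 0.27 = 0.6931 / 0.27 = 2.567 km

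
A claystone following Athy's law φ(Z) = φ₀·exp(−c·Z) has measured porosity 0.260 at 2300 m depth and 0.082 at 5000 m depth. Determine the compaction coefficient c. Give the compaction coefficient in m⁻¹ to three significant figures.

Working in km (1 km = 1000 m; c in km⁻¹ = c in m⁻¹ × 1000):
Athy: φ(Z) = φ₀ e^(−cZ) ⇒ φ₁/φ₂ = e^{c(Z₂−Z₁)} ⇒ c = ln(φ₁/φ₂)/(Z₂−Z₁)
c = ln(0.26/0.082) / (5 − 2.3) = ln(3.171) / 2.7 = 1.1540 / 2.7 = 0.4274 km⁻¹

0.000427 m⁻¹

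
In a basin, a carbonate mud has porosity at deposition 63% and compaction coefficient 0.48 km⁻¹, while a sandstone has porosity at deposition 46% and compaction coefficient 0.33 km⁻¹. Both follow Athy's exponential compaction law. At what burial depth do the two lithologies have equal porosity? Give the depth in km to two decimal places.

Set φ₀ₐ e^(−βₐZ) = φ₀ᵦ e^(−βᵦZ) ⇒ ln(φ₀ₐ/φ₀ᵦ) = (βₐ − βᵦ)·Z
Z = ln(0.63/0.46) / (0.48 − 0.33) = 0.3145 / 0.15 = 2.097 km

2.10 km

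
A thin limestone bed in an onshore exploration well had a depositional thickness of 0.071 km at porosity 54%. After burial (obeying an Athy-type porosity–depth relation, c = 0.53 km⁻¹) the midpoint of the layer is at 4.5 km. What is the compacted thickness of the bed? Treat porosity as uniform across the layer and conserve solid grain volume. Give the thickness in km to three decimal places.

Porosity at 4.5 km: n = 0.54·exp(−0.53×4.5) = 0.0497
Solid-volume conservation: h(1−n) = h₀(1−n₀) ⇒ h = h₀·(1−n₀)/(1−n)
h = 0.071 × (1 − 0.54)/(1 − 0.0497) = 0.071 × 0.4841 = 0.0344 km

0.034 km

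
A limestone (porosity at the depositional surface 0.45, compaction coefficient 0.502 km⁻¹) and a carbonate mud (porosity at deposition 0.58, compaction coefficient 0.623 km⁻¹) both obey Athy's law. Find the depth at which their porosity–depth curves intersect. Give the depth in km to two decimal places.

Set phi₀ₐ e^(−βₐz) = phi₀ᵦ e^(−βᵦz) ⇒ ln(phi₀ₐ/phi₀ᵦ) = (βₐ − βᵦ)·z
z = ln(0.45/0.58) / (0.502 − 0.623) = -0.2538 / -0.121 = 2.097 km

2.10 km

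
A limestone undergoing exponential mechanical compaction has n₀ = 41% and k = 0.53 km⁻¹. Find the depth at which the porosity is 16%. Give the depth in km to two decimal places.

1.78 km

Invert Athy's law: Z = ln(n₀/n) / k
Z = ln(0.41/0.16) / 0.53 = ln(2.562) / 0.53 = 0.9410 / 0.53 = 1.775 km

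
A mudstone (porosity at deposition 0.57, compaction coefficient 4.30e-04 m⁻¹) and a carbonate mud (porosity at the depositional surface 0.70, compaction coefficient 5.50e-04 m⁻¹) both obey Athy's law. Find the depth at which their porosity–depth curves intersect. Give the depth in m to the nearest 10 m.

1710 m

Working in km (1 km = 1000 m; β in km⁻¹ = β in m⁻¹ × 1000):
Set n₀ₐ e^(−βₐd) = n₀ᵦ e^(−βᵦd) ⇒ ln(n₀ₐ/n₀ᵦ) = (βₐ − βᵦ)·d
d = ln(0.57/0.7) / (0.43 − 0.55) = -0.2054 / -0.12 = 1.712 km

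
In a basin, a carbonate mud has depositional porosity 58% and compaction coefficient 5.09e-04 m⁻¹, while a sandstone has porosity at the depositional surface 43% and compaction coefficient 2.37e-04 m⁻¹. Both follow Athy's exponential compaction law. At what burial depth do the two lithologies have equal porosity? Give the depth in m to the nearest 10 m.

1100 m

Working in km (1 km = 1000 m; β in km⁻¹ = β in m⁻¹ × 1000):
Set n₀ₐ e^(−βₐd) = n₀ᵦ e^(−βᵦd) ⇒ ln(n₀ₐ/n₀ᵦ) = (βₐ − βᵦ)·d
d = ln(0.58/0.43) / (0.509 − 0.237) = 0.2992 / 0.272 = 1.100 km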